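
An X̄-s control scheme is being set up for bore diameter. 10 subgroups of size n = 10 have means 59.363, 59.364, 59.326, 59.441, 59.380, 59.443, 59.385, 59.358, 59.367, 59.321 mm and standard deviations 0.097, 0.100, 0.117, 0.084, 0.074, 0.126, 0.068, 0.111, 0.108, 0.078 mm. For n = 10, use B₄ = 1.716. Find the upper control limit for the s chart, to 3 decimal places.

s̄ = (0.097 + 0.100 + 0.117 + 0.084 + 0.074 + 0.126 + 0.068 + 0.111 + 0.108 + 0.078) / 10 = 0.0963
UCL_s = B₄·s̄ = 1.716 × 0.0963 = 0.1653

0.165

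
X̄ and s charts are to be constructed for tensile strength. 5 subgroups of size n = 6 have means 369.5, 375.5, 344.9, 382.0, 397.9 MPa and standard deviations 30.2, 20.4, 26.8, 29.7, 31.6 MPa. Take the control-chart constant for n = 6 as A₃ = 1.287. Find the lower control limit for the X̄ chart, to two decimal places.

X̄̄ = (369.5 + 375.5 + 344.9 + 382.0 + 397.9) / 5 = 373.9600
s̄ = (30.2 + 20.4 + 26.8 + 29.7 + 31.6) / 5 = 27.7400
LCL = X̄̄ − A₃·s̄ = 373.9600 − 1.287 × 27.7400 = 338.2586

338.26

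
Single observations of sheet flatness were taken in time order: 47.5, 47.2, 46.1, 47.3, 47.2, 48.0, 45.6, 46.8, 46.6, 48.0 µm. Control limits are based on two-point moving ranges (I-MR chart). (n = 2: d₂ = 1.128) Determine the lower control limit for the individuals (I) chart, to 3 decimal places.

44.459

X̄ = (47.5 + 47.2 + 46.1 + 47.3 + 47.2 + 48.0 + 45.6 + 46.8 + 46.6 + 48.0) / 10 = 47.0300
Moving ranges: 0.3, 1.1, 1.2, 0.1, 0.8, 2.4, 1.2, 0.2, 1.4; M̄R̄ = 8.7000 / 9 = 0.9667
LCL = X̄ − 3·M̄R̄/d₂ = 47.0300 − 3 × 0.9667 / 1.128 = 44.4591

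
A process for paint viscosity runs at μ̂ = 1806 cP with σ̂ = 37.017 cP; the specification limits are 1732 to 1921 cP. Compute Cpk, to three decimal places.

0.666

Cpu = (USL − μ̂) / (3σ̂) = (1921 − 1806) / (3 × 37.017) = 1.0356; Cpl = (μ̂ − LSL) / (3σ̂) = (1806 − 1732) / (3 × 37.017) = 0.6664; Cpk = min(Cpu, Cpl) = 0.6664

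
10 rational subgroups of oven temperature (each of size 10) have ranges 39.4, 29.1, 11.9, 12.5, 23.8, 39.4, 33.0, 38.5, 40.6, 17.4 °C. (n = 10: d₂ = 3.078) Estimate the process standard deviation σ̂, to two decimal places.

9.28

R̄ = (39.4 + 29.1 + 11.9 + 12.5 + 23.8 + 39.4 + 33.0 + 38.5 + 40.6 + 17.4) / 10 = 28.5600
σ̂ = R̄ / d₂ = 28.5600 / 3.078 = 9.2788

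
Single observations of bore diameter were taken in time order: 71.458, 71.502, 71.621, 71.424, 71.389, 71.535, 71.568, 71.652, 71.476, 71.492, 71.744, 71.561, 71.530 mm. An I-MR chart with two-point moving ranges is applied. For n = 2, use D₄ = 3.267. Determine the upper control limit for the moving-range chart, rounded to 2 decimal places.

Moving ranges: 0.044, 0.119, 0.197, 0.035, 0.146, 0.033, 0.084, 0.176, 0.016, 0.252, 0.183, 0.031; M̄R̄ = 1.3160 / 12 = 0.1097
UCL_MR = D₄·M̄R̄ = 3.267 × 0.1097 = 0.3583

0.36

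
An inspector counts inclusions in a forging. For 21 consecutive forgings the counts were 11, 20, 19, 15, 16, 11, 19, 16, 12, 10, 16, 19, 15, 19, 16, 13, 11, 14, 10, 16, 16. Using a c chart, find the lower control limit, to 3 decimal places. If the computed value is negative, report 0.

3.352

c̄ = (11 + 20 + 19 + 15 + 16 + 11 + 19 + 16 + 12 + 10 + 16 + 19 + 15 + 19 + 16 + 13 + 11 + 14 + 10 + 16 + 16) / 21 = 314 / 21 = 14.9524
LCL = c̄ − 3√c̄ = 14.9524 − 3 × 3.8668 = 3.3519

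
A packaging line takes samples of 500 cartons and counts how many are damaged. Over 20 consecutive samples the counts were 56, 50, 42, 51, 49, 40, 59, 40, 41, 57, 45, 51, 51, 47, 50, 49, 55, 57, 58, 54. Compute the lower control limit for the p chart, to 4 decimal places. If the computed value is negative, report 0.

0.0599

p̄ = Σdᵢ / (k·n) = 1002 / (20 × 500) = 0.10020
LCL = p̄ − 3·√(p̄(1−p̄)/n) = 0.10020 − 3 × 0.01343 = 0.05992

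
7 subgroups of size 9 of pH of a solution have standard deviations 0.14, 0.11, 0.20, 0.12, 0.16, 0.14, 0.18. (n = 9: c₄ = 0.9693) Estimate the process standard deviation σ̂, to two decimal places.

0.15

s̄ = (0.14 + 0.11 + 0.20 + 0.12 + 0.16 + 0.14 + 0.18) / 7 = 0.1500
σ̂ = s̄ / c₄ = 0.1500 / 0.9693 = 0.1548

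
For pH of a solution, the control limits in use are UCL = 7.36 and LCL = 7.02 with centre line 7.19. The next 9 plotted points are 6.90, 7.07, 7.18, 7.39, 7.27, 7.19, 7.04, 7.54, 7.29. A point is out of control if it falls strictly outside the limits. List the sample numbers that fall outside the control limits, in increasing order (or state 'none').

Compare each point to [7.02, 7.36]: sample 1 = 6.90 < LCL; sample 4 = 7.39 > UCL; sample 8 = 7.54 > UCL.

1, 4, 8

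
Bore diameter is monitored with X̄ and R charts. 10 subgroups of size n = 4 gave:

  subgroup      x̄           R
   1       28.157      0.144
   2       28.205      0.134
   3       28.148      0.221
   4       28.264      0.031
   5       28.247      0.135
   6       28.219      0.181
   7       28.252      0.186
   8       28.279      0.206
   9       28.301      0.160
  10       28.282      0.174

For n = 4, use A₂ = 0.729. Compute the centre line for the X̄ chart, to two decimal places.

28.24

X̄̄ = (28.157 + 28.205 + 28.148 + 28.264 + 28.247 + 28.219 + 28.252 + 28.279 + 28.301 + 28.282) / 10 = 282.3540 / 10 = 28.2354
CL = X̄̄ = 28.2354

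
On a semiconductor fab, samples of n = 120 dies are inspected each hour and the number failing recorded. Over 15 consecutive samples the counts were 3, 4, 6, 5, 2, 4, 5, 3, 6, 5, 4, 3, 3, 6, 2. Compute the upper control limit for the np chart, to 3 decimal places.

p̄ = Σdᵢ / (k·n) = 61 / (15 × 120) = 0.03389
UCL = np̄ + 3·√(np̄(1−p̄)) = 4.0667 + 3 × √(4.0667×0.96611) = 4.0667 + 3 × 1.9821 = 10.0131

10.013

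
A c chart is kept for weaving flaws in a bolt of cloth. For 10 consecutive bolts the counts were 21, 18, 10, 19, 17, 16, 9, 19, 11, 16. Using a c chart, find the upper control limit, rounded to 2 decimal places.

c̄ = (21 + 18 + 10 + 19 + 17 + 16 + 9 + 19 + 11 + 16) / 10 = 156 / 10 = 15.6000
UCL = c̄ + 3√c̄ = 15.6000 + 3 × √15.6000 = 15.6000 + 3 × 3.9497 = 27.4491

27.45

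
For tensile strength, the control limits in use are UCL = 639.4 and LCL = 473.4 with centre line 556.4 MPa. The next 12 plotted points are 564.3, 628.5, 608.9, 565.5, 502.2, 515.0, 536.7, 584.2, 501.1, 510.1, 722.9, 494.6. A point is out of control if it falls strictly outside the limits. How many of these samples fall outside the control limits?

Compare each point to [473.4, 639.4]: sample 11 = 722.9 > UCL.

1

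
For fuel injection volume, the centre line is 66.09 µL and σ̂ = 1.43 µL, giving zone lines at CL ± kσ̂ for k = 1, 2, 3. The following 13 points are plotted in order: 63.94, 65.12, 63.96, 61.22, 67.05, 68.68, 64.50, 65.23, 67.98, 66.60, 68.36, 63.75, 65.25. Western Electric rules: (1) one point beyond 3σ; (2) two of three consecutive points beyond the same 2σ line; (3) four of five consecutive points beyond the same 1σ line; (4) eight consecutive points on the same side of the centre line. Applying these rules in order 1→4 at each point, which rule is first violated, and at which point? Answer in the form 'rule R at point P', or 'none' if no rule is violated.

Zone of each point (C = within 1σ̂, B = 1σ̂–2σ̂, A = 2σ̂–3σ̂, * = beyond 3σ̂; sign = side of CL): 1:-B, 2:-C, 3:-B, 4:-*, 5:+C, 6:+B, 7:-B, 8:-C, 9:+B, 10:+C, 11:+B, 12:-B, 13:-C
Rule 1 (one point beyond the 3σ limits) is satisfied at point 4.

rule 1 at point 4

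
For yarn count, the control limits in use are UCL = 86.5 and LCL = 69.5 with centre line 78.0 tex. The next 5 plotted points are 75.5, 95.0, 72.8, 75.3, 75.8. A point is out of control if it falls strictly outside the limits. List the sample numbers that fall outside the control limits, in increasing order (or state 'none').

2

Compare each point to [69.5, 86.5]: sample 2 = 95.0 > UCL.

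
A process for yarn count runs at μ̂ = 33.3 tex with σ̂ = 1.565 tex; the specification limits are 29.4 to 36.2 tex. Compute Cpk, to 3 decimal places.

0.618

Cpu = (USL − μ̂) / (3σ̂) = (36.2 − 33.3) / (3 × 1.565) = 0.6177; Cpl = (μ̂ − LSL) / (3σ̂) = (33.3 − 29.4) / (3 × 1.565) = 0.8307; Cpk = min(Cpu, Cpl) = 0.6177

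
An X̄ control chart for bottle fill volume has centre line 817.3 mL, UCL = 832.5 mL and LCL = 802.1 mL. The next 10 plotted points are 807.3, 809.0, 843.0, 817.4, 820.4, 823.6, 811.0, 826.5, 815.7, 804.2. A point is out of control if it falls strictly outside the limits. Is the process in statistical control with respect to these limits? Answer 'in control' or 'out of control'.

out of control

Compare each point to [802.1, 832.5]: sample 3 = 843.0 > UCL.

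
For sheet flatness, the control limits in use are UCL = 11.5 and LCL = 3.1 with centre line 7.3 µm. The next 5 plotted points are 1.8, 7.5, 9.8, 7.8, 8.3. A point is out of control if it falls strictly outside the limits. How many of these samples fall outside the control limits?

Compare each point to [3.1, 11.5]: sample 1 = 1.8 < LCL.

1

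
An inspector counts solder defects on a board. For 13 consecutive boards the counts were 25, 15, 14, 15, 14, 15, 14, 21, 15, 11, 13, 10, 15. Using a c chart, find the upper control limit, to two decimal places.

c̄ = (25 + 15 + 14 + 15 + 14 + 15 + 14 + 21 + 15 + 11 + 13 + 10 + 15) / 13 = 197 / 13 = 15.1538
UCL = c̄ + 3√c̄ = 15.1538 + 3 × √15.1538 = 15.1538 + 3 × 3.8928 = 26.8322

26.83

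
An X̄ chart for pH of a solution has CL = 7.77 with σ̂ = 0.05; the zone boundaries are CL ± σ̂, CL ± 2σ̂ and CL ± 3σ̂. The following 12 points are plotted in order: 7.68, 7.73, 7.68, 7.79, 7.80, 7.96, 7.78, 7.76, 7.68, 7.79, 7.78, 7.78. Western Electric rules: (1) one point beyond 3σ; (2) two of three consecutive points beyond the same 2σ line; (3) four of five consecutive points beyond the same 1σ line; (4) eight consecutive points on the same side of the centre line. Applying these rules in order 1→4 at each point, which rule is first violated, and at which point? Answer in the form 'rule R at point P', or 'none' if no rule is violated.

Zone of each point (C = within 1σ̂, B = 1σ̂–2σ̂, A = 2σ̂–3σ̂, * = beyond 3σ̂; sign = side of CL): 1:-B, 2:-C, 3:-B, 4:+C, 5:+C, 6:+*, 7:+C, 8:-C, 9:-B, 10:+C, 11:+C, 12:+C
Rule 1 (one point beyond the 3σ limits) is satisfied at point 6.

rule 1 at point 6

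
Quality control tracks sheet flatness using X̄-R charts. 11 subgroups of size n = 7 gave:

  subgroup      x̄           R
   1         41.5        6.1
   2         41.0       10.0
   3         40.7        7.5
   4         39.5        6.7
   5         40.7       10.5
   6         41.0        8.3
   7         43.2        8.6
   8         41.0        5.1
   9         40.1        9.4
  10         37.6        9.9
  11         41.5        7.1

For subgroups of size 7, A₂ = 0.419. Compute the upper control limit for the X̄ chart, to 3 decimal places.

44.107

X̄̄ = (41.5 + 41.0 + 40.7 + 39.5 + 40.7 + 41.0 + 43.2 + 41.0 + 40.1 + 37.6 + 41.5) / 11 = 447.8000 / 11 = 40.7091
R̄ = (6.1 + 10.0 + 7.5 + 6.7 + 10.5 + 8.3 + 8.6 + 5.1 + 9.4 + 9.9 + 7.1) / 11 = 89.2000 / 11 = 8.1091
UCL = X̄̄ + A₂·R̄ = 40.7091 + 0.419 × 8.1091 = 44.1068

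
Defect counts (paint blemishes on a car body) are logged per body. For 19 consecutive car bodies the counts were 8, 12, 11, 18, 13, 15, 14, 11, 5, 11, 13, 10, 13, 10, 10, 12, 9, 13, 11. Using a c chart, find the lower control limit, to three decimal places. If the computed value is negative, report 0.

1.341

c̄ = (8 + 12 + 11 + 18 + 13 + 15 + 14 + 11 + 5 + 11 + 13 + 10 + 13 + 10 + 10 + 12 + 9 + 13 + 11) / 19 = 219 / 19 = 11.5263
LCL = c̄ − 3√c̄ = 11.5263 − 3 × 3.3950 = 1.3412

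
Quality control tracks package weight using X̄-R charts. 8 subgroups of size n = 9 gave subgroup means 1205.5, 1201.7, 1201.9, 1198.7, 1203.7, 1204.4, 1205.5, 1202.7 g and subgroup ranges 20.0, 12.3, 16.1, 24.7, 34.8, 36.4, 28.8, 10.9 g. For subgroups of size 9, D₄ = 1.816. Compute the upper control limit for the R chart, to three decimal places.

41.768

R̄ = (20.0 + 12.3 + 16.1 + 24.7 + 34.8 + 36.4 + 28.8 + 10.9) / 8 = 184.0000 / 8 = 23.0000
UCL_R = D₄·R̄ = 1.816 × 23.0000 = 41.7680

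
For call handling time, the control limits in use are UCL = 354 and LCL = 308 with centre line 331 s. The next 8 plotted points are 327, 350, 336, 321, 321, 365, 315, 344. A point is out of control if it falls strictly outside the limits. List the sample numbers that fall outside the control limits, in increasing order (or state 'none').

Compare each point to [308, 354]: sample 6 = 365 > UCL.

6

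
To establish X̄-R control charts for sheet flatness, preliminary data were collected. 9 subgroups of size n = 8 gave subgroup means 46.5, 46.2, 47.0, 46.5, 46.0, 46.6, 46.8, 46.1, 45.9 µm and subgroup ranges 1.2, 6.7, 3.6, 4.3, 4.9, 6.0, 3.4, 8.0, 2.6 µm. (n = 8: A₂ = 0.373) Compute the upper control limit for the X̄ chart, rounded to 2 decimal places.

X̄̄ = (46.5 + 46.2 + 47.0 + 46.5 + 46.0 + 46.6 + 46.8 + 46.1 + 45.9) / 9 = 417.6000 / 9 = 46.4000
R̄ = (1.2 + 6.7 + 3.6 + 4.3 + 4.9 + 6.0 + 3.4 + 8.0 + 2.6) / 9 = 40.7000 / 9 = 4.5222
UCL = X̄̄ + A₂·R̄ = 46.4000 + 0.373 × 4.5222 = 48.0868

48.09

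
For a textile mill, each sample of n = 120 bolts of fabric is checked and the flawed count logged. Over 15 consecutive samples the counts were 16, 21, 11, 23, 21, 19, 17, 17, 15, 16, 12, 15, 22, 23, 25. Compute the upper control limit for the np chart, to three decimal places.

29.988

p̄ = Σdᵢ / (k·n) = 273 / (15 × 120) = 0.15167
UCL = np̄ + 3·√(np̄(1−p̄)) = 18.2000 + 3 × √(18.2000×0.84833) = 18.2000 + 3 × 3.9293 = 29.9880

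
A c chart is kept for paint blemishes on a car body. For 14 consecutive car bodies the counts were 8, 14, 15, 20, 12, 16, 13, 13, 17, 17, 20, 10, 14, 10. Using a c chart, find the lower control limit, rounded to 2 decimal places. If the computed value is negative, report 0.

c̄ = (8 + 14 + 15 + 20 + 12 + 16 + 13 + 13 + 17 + 17 + 20 + 10 + 14 + 10) / 14 = 199 / 14 = 14.2143
LCL = c̄ − 3√c̄ = 14.2143 − 3 × 3.7702 = 2.9037

2.90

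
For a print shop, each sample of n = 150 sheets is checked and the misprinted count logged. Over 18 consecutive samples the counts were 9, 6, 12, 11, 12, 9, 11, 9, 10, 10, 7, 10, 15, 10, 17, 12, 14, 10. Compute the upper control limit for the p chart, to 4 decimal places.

0.1351

p̄ = Σdᵢ / (k·n) = 194 / (18 × 150) = 0.07185
UCL = p̄ + 3·√(p̄(1−p̄)/n) = 0.07185 + 3 × √(0.07185×0.92815/150) = 0.07185 + 3 × 0.02109 = 0.13511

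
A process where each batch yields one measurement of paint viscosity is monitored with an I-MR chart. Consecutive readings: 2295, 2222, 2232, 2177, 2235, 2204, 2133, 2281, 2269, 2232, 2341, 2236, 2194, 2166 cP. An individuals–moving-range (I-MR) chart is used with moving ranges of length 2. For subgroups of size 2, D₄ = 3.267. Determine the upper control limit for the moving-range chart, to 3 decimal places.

195.769

Moving ranges: 73, 10, 55, 58, 31, 71, 148, 12, 37, 109, 105, 42, 28; M̄R̄ = 779.0000 / 13 = 59.9231
UCL_MR = D₄·M̄R̄ = 3.267 × 59.9231 = 195.7687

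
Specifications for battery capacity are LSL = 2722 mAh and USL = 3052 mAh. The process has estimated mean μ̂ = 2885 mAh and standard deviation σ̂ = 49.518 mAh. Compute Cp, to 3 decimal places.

1.111

Cp = (USL − LSL) / (6σ̂) = (3052 − 2722) / (6 × 49.518) = 330.0000 / 297.1080 = 1.1107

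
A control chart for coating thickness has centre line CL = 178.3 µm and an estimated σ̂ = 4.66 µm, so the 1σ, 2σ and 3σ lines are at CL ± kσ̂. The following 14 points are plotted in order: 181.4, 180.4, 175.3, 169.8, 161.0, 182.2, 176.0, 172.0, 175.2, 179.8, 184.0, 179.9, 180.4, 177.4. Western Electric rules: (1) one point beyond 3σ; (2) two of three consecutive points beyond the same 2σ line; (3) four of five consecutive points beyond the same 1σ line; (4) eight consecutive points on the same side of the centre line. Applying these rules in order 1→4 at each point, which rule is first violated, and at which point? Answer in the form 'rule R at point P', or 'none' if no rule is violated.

rule 1 at point 5

Zone of each point (C = within 1σ̂, B = 1σ̂–2σ̂, A = 2σ̂–3σ̂, * = beyond 3σ̂; sign = side of CL): 1:+C, 2:+C, 3:-C, 4:-B, 5:-*, 6:+C, 7:-C, 8:-B, 9:-C, 10:+C, 11:+B, 12:+C, 13:+C, 14:-C
Rule 1 (one point beyond the 3σ limits) is satisfied at point 5.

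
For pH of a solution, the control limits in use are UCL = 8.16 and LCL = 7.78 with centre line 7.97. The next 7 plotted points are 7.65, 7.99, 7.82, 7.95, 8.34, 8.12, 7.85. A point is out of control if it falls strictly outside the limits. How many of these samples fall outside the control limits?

2

Compare each point to [7.78, 8.16]: sample 1 = 7.65 < LCL; sample 5 = 8.34 > UCL.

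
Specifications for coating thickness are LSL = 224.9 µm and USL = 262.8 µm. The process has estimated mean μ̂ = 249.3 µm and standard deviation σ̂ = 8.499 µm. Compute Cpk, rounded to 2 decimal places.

0.53

Cpu = (USL − μ̂) / (3σ̂) = (262.8 − 249.3) / (3 × 8.499) = 0.5295; Cpl = (μ̂ − LSL) / (3σ̂) = (249.3 − 224.9) / (3 × 8.499) = 0.9570; Cpk = min(Cpu, Cpl) = 0.5295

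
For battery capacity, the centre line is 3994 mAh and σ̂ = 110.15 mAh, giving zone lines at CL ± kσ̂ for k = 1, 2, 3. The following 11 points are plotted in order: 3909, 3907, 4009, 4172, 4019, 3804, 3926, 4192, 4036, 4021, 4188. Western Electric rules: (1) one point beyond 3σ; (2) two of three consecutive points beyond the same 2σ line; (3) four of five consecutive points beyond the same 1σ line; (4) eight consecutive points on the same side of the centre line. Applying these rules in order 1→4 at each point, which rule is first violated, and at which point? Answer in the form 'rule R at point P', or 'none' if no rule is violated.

none

Zone of each point (C = within 1σ̂, B = 1σ̂–2σ̂, A = 2σ̂–3σ̂, * = beyond 3σ̂; sign = side of CL): 1:-C, 2:-C, 3:+C, 4:+B, 5:+C, 6:-B, 7:-C, 8:+B, 9:+C, 10:+C, 11:+B
No rule fires across all 11 points.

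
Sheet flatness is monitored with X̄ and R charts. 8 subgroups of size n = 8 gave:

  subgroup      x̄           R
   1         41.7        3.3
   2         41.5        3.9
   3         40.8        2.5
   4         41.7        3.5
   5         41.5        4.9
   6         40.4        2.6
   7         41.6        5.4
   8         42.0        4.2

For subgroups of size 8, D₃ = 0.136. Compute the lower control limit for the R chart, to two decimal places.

R̄ = (3.3 + 3.9 + 2.5 + 3.5 + 4.9 + 2.6 + 5.4 + 4.2) / 8 = 30.3000 / 8 = 3.7875
LCL_R = D₃·R̄ = 0.136 × 3.7875 = 0.5151

0.52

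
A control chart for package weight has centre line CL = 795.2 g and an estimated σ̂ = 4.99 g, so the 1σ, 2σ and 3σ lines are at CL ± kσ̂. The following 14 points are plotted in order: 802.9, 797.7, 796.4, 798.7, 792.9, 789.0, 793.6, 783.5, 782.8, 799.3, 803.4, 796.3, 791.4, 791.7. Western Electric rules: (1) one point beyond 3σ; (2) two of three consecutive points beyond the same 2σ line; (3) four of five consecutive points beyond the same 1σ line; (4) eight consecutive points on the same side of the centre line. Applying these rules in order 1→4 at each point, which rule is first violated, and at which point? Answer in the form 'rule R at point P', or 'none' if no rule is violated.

rule 2 at point 9

Zone of each point (C = within 1σ̂, B = 1σ̂–2σ̂, A = 2σ̂–3σ̂, * = beyond 3σ̂; sign = side of CL): 1:+B, 2:+C, 3:+C, 4:+C, 5:-C, 6:-B, 7:-C, 8:-A, 9:-A, 10:+C, 11:+B, 12:+C, 13:-C, 14:-C
Rule 2 (two of three consecutive points beyond the same 2σ limit) is satisfied at point 9.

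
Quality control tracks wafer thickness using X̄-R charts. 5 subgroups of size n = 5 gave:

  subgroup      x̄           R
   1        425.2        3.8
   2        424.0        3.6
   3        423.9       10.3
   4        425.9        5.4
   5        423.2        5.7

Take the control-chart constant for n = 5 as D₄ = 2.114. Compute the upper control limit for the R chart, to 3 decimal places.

R̄ = (3.8 + 3.6 + 10.3 + 5.4 + 5.7) / 5 = 28.8000 / 5 = 5.7600
UCL_R = D₄·R̄ = 2.114 × 5.7600 = 12.1766

12.177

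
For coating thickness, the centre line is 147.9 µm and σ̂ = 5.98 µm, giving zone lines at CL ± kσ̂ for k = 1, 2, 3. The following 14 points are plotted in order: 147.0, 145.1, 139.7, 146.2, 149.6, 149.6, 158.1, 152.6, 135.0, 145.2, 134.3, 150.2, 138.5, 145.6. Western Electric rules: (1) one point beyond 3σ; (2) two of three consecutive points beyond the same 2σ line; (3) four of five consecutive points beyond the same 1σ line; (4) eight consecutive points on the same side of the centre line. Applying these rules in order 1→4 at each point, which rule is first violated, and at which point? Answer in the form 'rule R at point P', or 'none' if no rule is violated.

Zone of each point (C = within 1σ̂, B = 1σ̂–2σ̂, A = 2σ̂–3σ̂, * = beyond 3σ̂; sign = side of CL): 1:-C, 2:-C, 3:-B, 4:-C, 5:+C, 6:+C, 7:+B, 8:+C, 9:-A, 10:-C, 11:-A, 12:+C, 13:-B, 14:-C
Rule 2 (two of three consecutive points beyond the same 2σ limit) is satisfied at point 11.

rule 2 at point 11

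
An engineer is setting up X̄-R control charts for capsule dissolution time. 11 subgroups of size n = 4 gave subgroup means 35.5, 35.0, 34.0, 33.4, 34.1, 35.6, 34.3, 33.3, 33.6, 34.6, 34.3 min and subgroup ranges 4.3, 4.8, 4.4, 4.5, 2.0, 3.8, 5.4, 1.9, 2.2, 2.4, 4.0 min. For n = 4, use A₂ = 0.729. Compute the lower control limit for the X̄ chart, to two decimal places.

31.71

X̄̄ = (35.5 + 35.0 + 34.0 + 33.4 + 34.1 + 35.6 + 34.3 + 33.3 + 33.6 + 34.6 + 34.3) / 11 = 377.7000 / 11 = 34.3364
R̄ = (4.3 + 4.8 + 4.4 + 4.5 + 2.0 + 3.8 + 5.4 + 1.9 + 2.2 + 2.4 + 4.0) / 11 = 39.7000 / 11 = 3.6091
LCL = X̄̄ − A₂·R̄ = 34.3364 − 0.729 × 3.6091 = 31.7053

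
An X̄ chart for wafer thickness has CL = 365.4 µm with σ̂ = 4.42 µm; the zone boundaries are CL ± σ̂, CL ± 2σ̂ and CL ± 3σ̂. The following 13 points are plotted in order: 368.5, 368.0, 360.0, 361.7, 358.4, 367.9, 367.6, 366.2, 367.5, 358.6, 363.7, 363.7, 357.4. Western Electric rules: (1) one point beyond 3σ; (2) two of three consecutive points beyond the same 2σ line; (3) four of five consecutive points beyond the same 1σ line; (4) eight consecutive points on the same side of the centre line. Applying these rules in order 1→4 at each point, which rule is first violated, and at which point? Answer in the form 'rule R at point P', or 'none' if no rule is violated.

Zone of each point (C = within 1σ̂, B = 1σ̂–2σ̂, A = 2σ̂–3σ̂, * = beyond 3σ̂; sign = side of CL): 1:+C, 2:+C, 3:-B, 4:-C, 5:-B, 6:+C, 7:+C, 8:+C, 9:+C, 10:-B, 11:-C, 12:-C, 13:-B
No rule fires across all 13 points.

none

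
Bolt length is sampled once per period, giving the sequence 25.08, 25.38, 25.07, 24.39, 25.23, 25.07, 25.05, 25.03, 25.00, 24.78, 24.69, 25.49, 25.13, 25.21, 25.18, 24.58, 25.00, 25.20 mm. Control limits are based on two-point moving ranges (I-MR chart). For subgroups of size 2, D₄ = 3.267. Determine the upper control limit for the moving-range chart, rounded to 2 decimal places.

0.99

Moving ranges: 0.30, 0.31, 0.68, 0.84, 0.16, 0.02, 0.02, 0.03, 0.22, 0.09, 0.80, 0.36, 0.08, 0.03, 0.60, 0.42, 0.20; M̄R̄ = 5.1600 / 17 = 0.3035
UCL_MR = D₄·M̄R̄ = 3.267 × 0.3035 = 0.9916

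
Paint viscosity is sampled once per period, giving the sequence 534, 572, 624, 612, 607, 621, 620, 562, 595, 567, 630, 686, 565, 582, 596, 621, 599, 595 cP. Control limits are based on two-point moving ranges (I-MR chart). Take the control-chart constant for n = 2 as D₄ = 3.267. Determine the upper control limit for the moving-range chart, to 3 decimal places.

108.195

Moving ranges: 38, 52, 12, 5, 14, 1, 58, 33, 28, 63, 56, 121, 17, 14, 25, 22, 4; M̄R̄ = 563.0000 / 17 = 33.1176
UCL_MR = D₄·M̄R̄ = 3.267 × 33.1176 = 108.1954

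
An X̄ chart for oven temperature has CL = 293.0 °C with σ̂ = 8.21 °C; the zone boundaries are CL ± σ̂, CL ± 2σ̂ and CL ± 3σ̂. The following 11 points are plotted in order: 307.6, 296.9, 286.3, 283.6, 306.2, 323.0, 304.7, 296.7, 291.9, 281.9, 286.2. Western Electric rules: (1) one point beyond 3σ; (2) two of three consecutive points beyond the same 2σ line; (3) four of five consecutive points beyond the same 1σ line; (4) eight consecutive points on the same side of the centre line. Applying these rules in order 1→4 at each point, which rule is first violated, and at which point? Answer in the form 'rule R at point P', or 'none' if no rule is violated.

rule 1 at point 6

Zone of each point (C = within 1σ̂, B = 1σ̂–2σ̂, A = 2σ̂–3σ̂, * = beyond 3σ̂; sign = side of CL): 1:+B, 2:+C, 3:-C, 4:-B, 5:+B, 6:+*, 7:+B, 8:+C, 9:-C, 10:-B, 11:-C
Rule 1 (one point beyond the 3σ limits) is satisfied at point 6.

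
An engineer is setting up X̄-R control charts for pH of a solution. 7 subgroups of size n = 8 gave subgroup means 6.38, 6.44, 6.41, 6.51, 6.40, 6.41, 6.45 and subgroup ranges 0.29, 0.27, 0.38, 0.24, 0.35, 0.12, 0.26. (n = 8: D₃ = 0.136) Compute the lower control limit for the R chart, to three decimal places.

0.037

R̄ = (0.29 + 0.27 + 0.38 + 0.24 + 0.35 + 0.12 + 0.26) / 7 = 1.9100 / 7 = 0.2729
LCL_R = D₃·R̄ = 0.136 × 0.2729 = 0.0371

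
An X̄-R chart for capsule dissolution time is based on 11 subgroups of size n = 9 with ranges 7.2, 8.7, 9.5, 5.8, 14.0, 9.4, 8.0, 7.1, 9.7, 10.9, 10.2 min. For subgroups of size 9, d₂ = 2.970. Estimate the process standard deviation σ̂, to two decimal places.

3.08

R̄ = (7.2 + 8.7 + 9.5 + 5.8 + 14.0 + 9.4 + 8.0 + 7.1 + 9.7 + 10.9 + 10.2) / 11 = 9.1364
σ̂ = R̄ / d₂ = 9.1364 / 2.970 = 3.0762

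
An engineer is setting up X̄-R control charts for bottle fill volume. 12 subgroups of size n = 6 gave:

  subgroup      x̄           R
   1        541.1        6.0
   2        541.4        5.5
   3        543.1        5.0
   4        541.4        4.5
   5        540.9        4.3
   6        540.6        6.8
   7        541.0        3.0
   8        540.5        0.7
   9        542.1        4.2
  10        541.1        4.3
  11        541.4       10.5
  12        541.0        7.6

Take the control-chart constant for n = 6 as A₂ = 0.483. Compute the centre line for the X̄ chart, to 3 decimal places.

541.300

X̄̄ = (541.1 + 541.4 + 543.1 + 541.4 + 540.9 + 540.6 + 541.0 + 540.5 + 542.1 + 541.1 + 541.4 + 541.0) / 12 = 6495.6000 / 12 = 541.3000
CL = X̄̄ = 541.3000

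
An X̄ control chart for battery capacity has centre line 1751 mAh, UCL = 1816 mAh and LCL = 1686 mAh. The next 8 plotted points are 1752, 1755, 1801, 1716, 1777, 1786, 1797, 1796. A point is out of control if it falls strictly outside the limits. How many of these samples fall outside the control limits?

All 8 points lie within [1686, 1816].

0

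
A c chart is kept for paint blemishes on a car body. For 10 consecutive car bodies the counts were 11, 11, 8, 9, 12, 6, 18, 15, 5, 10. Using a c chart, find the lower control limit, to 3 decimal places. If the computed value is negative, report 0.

0.779

c̄ = (11 + 11 + 8 + 9 + 12 + 6 + 18 + 15 + 5 + 10) / 10 = 105 / 10 = 10.5000
LCL = c̄ − 3√c̄ = 10.5000 − 3 × 3.2404 = 0.7789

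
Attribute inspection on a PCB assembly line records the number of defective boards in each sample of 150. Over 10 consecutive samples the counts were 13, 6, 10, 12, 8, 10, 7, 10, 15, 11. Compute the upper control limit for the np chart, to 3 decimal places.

19.450

p̄ = Σdᵢ / (k·n) = 102 / (10 × 150) = 0.06800
UCL = np̄ + 3·√(np̄(1−p̄)) = 10.2000 + 3 × √(10.2000×0.93200) = 10.2000 + 3 × 3.0832 = 19.4497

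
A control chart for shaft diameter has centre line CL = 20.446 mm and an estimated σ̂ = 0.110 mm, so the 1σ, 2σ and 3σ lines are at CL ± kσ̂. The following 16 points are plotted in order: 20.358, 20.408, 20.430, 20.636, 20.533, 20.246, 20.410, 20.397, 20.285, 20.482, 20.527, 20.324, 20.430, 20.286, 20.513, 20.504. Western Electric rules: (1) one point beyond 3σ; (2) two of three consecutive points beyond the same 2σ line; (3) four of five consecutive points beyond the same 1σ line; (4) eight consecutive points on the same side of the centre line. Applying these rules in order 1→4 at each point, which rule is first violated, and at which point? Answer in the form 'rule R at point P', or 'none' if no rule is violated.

Zone of each point (C = within 1σ̂, B = 1σ̂–2σ̂, A = 2σ̂–3σ̂, * = beyond 3σ̂; sign = side of CL): 1:-C, 2:-C, 3:-C, 4:+B, 5:+C, 6:-B, 7:-C, 8:-C, 9:-B, 10:+C, 11:+C, 12:-B, 13:-C, 14:-B, 15:+C, 16:+C
No rule fires across all 16 points.

none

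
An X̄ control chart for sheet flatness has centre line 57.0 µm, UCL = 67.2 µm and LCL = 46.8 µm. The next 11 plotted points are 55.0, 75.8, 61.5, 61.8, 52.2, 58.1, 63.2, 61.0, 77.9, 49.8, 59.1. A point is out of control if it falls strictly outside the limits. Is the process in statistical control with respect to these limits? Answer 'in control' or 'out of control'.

out of control

Compare each point to [46.8, 67.2]: sample 2 = 75.8 > UCL; sample 9 = 77.9 > UCL.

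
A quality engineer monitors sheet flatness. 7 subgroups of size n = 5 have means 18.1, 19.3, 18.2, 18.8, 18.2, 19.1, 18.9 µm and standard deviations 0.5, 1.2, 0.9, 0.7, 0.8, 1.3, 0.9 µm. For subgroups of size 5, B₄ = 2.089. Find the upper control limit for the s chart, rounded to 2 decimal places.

1.88

s̄ = (0.5 + 1.2 + 0.9 + 0.7 + 0.8 + 1.3 + 0.9) / 7 = 0.9000
UCL_s = B₄·s̄ = 2.089 × 0.9000 = 1.8801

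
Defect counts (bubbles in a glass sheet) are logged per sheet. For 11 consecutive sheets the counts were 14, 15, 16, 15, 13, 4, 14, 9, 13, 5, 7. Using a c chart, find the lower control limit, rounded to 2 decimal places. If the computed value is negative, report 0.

1.25

c̄ = (14 + 15 + 16 + 15 + 13 + 4 + 14 + 9 + 13 + 5 + 7) / 11 = 125 / 11 = 11.3636
LCL = c̄ − 3√c̄ = 11.3636 − 3 × 3.3710 = 1.2506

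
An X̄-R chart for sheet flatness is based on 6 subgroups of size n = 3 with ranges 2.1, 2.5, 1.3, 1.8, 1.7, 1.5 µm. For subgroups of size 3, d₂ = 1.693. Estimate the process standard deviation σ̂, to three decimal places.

R̄ = (2.1 + 2.5 + 1.3 + 1.8 + 1.7 + 1.5) / 6 = 1.8167
σ̂ = R̄ / d₂ = 1.8167 / 1.693 = 1.0730

1.073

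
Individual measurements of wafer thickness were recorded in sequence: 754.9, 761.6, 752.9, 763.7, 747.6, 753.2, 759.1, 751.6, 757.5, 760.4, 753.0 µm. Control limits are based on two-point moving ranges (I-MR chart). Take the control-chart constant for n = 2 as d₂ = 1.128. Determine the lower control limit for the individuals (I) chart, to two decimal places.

X̄ = (754.9 + 761.6 + 752.9 + 763.7 + 747.6 + 753.2 + 759.1 + 751.6 + 757.5 + 760.4 + 753.0) / 11 = 755.9545
Moving ranges: 6.7, 8.7, 10.8, 16.1, 5.6, 5.9, 7.5, 5.9, 2.9, 7.4; M̄R̄ = 77.5000 / 10 = 7.7500
LCL = X̄ − 3·M̄R̄/d₂ = 755.9545 − 3 × 7.7500 / 1.128 = 735.3428

735.34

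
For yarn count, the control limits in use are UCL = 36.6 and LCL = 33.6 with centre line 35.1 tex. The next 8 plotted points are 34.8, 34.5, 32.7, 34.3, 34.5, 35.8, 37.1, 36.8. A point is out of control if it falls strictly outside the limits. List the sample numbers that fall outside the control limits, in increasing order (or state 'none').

Compare each point to [33.6, 36.6]: sample 3 = 32.7 < LCL; sample 7 = 37.1 > UCL; sample 8 = 36.8 > UCL.

3, 7, 8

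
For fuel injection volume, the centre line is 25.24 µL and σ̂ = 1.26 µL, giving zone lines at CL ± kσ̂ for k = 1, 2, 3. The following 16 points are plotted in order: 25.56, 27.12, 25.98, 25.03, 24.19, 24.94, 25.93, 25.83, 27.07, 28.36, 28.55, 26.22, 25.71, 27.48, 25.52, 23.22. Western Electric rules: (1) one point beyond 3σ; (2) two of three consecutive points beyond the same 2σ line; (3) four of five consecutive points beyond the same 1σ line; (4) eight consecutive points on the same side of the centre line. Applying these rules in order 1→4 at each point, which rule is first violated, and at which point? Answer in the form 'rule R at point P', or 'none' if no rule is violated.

Zone of each point (C = within 1σ̂, B = 1σ̂–2σ̂, A = 2σ̂–3σ̂, * = beyond 3σ̂; sign = side of CL): 1:+C, 2:+B, 3:+C, 4:-C, 5:-C, 6:-C, 7:+C, 8:+C, 9:+B, 10:+A, 11:+A, 12:+C, 13:+C, 14:+B, 15:+C, 16:-B
Rule 2 (two of three consecutive points beyond the same 2σ limit) is satisfied at point 11.

rule 2 at point 11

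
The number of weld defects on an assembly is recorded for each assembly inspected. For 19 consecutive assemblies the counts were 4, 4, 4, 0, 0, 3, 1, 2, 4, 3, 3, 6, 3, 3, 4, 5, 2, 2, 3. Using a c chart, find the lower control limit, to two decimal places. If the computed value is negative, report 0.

c̄ = (4 + 4 + 4 + 0 + 0 + 3 + 1 + 2 + 4 + 3 + 3 + 6 + 3 + 3 + 4 + 5 + 2 + 2 + 3) / 19 = 56 / 19 = 2.9474
LCL = c̄ − 3√c̄ = 2.9474 − 3 × 1.7168 = -2.2030 → 0 (cannot be negative)

0.00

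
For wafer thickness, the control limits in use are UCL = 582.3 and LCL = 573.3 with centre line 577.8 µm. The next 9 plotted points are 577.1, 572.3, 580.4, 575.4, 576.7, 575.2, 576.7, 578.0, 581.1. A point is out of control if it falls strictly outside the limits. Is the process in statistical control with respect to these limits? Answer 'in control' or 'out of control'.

out of control

Compare each point to [573.3, 582.3]: sample 2 = 572.3 < LCL.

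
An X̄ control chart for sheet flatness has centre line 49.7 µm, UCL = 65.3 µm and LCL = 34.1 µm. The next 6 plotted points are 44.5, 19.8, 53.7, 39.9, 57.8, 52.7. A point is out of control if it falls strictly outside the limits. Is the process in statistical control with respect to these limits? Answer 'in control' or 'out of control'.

out of control

Compare each point to [34.1, 65.3]: sample 2 = 19.8 < LCL.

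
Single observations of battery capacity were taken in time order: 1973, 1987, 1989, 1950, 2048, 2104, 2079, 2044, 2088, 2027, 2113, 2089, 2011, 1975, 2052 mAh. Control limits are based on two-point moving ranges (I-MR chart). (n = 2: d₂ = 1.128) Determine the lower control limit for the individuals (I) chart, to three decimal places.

1907.037

X̄ = (1973 + 1987 + 1989 + 1950 + 2048 + 2104 + 2079 + 2044 + 2088 + 2027 + 2113 + 2089 + 2011 + 1975 + 2052) / 15 = 2035.2667
Moving ranges: 14, 2, 39, 98, 56, 25, 35, 44, 61, 86, 24, 78, 36, 77; M̄R̄ = 675.0000 / 14 = 48.2143
LCL = X̄ − 3·M̄R̄/d₂ = 2035.2667 − 3 × 48.2143 / 1.128 = 1907.0372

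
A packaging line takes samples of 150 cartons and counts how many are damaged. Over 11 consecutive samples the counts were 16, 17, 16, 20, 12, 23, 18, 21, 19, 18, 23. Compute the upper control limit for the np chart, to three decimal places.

p̄ = Σdᵢ / (k·n) = 203 / (11 × 150) = 0.12303
UCL = np̄ + 3·√(np̄(1−p̄)) = 18.4545 + 3 × √(18.4545×0.87697) = 18.4545 + 3 × 4.0229 = 30.5234

30.523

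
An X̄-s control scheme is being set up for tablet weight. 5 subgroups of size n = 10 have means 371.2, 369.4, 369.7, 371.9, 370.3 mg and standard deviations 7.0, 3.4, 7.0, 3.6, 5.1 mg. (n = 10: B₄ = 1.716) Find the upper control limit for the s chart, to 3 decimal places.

s̄ = (7.0 + 3.4 + 7.0 + 3.6 + 5.1) / 5 = 5.2200
UCL_s = B₄·s̄ = 1.716 × 5.2200 = 8.9575

8.958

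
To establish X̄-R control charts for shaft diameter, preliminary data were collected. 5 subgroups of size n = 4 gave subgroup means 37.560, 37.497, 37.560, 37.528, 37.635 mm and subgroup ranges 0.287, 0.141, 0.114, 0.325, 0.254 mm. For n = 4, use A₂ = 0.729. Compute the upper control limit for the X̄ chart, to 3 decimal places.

37.719

X̄̄ = (37.560 + 37.497 + 37.560 + 37.528 + 37.635) / 5 = 187.7800 / 5 = 37.5560
R̄ = (0.287 + 0.141 + 0.114 + 0.325 + 0.254) / 5 = 1.1210 / 5 = 0.2242
UCL = X̄̄ + A₂·R̄ = 37.5560 + 0.729 × 0.2242 = 37.7194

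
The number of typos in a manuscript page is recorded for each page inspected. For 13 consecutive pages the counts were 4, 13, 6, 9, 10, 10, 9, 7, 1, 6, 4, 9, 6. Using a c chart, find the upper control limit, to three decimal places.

15.298

c̄ = (4 + 13 + 6 + 9 + 10 + 10 + 9 + 7 + 1 + 6 + 4 + 9 + 6) / 13 = 94 / 13 = 7.2308
UCL = c̄ + 3√c̄ = 7.2308 + 3 × √7.2308 = 7.2308 + 3 × 2.6890 = 15.2978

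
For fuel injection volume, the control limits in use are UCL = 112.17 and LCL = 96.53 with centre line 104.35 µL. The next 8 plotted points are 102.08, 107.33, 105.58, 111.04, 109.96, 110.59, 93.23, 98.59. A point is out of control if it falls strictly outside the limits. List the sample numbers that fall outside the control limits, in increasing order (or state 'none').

7

Compare each point to [96.53, 112.17]: sample 7 = 93.23 < LCL.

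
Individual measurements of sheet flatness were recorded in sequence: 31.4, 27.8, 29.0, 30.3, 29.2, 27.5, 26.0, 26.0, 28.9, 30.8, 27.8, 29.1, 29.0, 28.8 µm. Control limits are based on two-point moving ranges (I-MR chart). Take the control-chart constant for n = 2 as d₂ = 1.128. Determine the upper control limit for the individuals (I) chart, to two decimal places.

32.74

X̄ = (31.4 + 27.8 + 29.0 + 30.3 + 29.2 + 27.5 + 26.0 + 26.0 + 28.9 + 30.8 + 27.8 + 29.1 + 29.0 + 28.8) / 14 = 28.6857
Moving ranges: 3.6, 1.2, 1.3, 1.1, 1.7, 1.5, 0.0, 2.9, 1.9, 3.0, 1.3, 0.1, 0.2; M̄R̄ = 19.8000 / 13 = 1.5231
UCL = X̄ + 3·M̄R̄/d₂ = 28.6857 + 3 × 1.5231 / 1.128 = 32.7365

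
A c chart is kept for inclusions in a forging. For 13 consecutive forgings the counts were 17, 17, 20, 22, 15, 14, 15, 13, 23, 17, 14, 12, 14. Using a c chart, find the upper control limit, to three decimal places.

28.528

c̄ = (17 + 17 + 20 + 22 + 15 + 14 + 15 + 13 + 23 + 17 + 14 + 12 + 14) / 13 = 213 / 13 = 16.3846
UCL = c̄ + 3√c̄ = 16.3846 + 3 × √16.3846 = 16.3846 + 3 × 4.0478 = 28.5280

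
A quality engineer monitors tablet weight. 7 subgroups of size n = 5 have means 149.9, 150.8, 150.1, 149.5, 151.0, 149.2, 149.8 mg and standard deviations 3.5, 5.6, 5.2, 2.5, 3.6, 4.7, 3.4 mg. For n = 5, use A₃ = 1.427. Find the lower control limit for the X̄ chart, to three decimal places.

X̄̄ = (149.9 + 150.8 + 150.1 + 149.5 + 151.0 + 149.2 + 149.8) / 7 = 150.0429
s̄ = (3.5 + 5.6 + 5.2 + 2.5 + 3.6 + 4.7 + 3.4) / 7 = 4.0714
LCL = X̄̄ − A₃·s̄ = 150.0429 − 1.427 × 4.0714 = 144.2329

144.233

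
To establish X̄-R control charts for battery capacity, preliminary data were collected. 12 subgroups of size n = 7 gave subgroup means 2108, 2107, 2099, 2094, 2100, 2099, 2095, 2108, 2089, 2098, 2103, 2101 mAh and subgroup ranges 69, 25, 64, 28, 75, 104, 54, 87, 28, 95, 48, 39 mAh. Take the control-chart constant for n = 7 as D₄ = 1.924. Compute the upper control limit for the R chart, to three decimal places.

R̄ = (69 + 25 + 64 + 28 + 75 + 104 + 54 + 87 + 28 + 95 + 48 + 39) / 12 = 716.0000 / 12 = 59.6667
UCL_R = D₄·R̄ = 1.924 × 59.6667 = 114.7987

114.799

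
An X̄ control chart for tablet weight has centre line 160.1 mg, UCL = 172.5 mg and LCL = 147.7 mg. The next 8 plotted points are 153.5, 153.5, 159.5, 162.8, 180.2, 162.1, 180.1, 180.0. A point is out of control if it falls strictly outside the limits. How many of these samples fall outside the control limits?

Compare each point to [147.7, 172.5]: sample 5 = 180.2 > UCL; sample 7 = 180.1 > UCL; sample 8 = 180.0 > UCL.

3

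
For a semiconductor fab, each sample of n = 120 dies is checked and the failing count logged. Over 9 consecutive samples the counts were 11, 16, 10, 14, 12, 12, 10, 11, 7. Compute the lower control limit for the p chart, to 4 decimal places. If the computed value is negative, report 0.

p̄ = Σdᵢ / (k·n) = 103 / (9 × 120) = 0.09537
LCL = p̄ − 3·√(p̄(1−p̄)/n) = 0.09537 − 3 × 0.02681 = 0.01493

0.0149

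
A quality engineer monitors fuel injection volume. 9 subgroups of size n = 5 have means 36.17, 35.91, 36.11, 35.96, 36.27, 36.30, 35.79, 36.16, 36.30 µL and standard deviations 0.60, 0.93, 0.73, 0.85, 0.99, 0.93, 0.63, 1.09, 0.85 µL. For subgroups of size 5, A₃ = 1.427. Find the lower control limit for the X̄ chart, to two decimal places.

X̄̄ = (36.17 + 35.91 + 36.11 + 35.96 + 36.27 + 36.30 + 35.79 + 36.16 + 36.30) / 9 = 36.1078
s̄ = (0.60 + 0.93 + 0.73 + 0.85 + 0.99 + 0.93 + 0.63 + 1.09 + 0.85) / 9 = 0.8444
LCL = X̄̄ − A₃·s̄ = 36.1078 − 1.427 × 0.8444 = 34.9028

34.90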